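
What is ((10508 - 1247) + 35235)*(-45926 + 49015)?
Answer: 137448144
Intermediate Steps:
((10508 - 1247) + 35235)*(-45926 + 49015) = (9261 + 35235)*3089 = 44496*3089 = 137448144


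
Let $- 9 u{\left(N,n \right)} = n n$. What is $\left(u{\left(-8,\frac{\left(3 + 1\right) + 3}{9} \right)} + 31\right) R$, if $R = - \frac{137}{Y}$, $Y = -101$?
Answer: $\frac{3089350}{73629} \approx 41.958$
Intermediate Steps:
$R = \frac{137}{101}$ ($R = - \frac{137}{-101} = \left(-137\right) \left(- \frac{1}{101}\right) = \frac{137}{101} \approx 1.3564$)
$u{\left(N,n \right)} = - \frac{n^{2}}{9}$ ($u{\left(N,n \right)} = - \frac{n n}{9} = - \frac{n^{2}}{9}$)
$\left(u{\left(-8,\frac{\left(3 + 1\right) + 3}{9} \right)} + 31\right) R = \left(- \frac{\left(\frac{\left(3 + 1\right) + 3}{9}\right)^{2}}{9} + 31\right) \frac{137}{101} = \left(- \frac{\left(\left(4 + 3\right) \frac{1}{9}\right)^{2}}{9} + 31\right) \frac{137}{101} = \left(- \frac{\left(7 \cdot \frac{1}{9}\right)^{2}}{9} + 31\right) \frac{137}{101} = \left(- \frac{\left(\frac{7}{9}\right)^{2}}{9} + 31\right) \frac{137}{101} = \left(\left(- \frac{1}{9}\right) \frac{49}{81} + 31\right) \frac{137}{101} = \left(- \frac{49}{729} + 31\right) \frac{137}{101} = \frac{22550}{729} \cdot \frac{137}{101} = \frac{3089350}{73629}$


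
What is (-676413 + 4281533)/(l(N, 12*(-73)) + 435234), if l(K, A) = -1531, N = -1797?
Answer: 3605120/433703 ≈ 8.3124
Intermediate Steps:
(-676413 + 4281533)/(l(N, 12*(-73)) + 435234) = (-676413 + 4281533)/(-1531 + 435234) = 3605120/433703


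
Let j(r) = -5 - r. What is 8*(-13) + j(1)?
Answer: -110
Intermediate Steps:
8*(-13) + j(1) = 8*(-13) + (-5 - 1*1) = -104 + (-5 - 1) = -104 - 6 = -110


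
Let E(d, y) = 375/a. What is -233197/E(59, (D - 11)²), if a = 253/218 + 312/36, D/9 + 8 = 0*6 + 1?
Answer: -1498757119/245250 ≈ -6111.1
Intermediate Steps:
D = -63 (D = -72 + 9*(0*6 + 1) = -72 + 9*(0 + 1) = -72 + 9*1 = -72 + 9 = -63)
a = 6427/654 (a = 253*(1/218) + 312*(1/36) = 253/218 + 26/3 = 6427/654 ≈ 9.8272)
E(d, y) = 245250/6427 (E(d, y) = 375/(6427/654) = 375*(654/6427) = 245250/6427)
-233197/E(59, (D - 11)²) = -233197/245250/6427 = -233197*6427/245250 = -1498757119/245250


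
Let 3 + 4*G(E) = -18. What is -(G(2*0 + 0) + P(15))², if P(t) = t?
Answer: -1521/16 ≈ -95.063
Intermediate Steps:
G(E) = -21/4 (G(E) = -¾ + (¼)*(-18) = -¾ - 9/2 = -21/4)
-(G(2*0 + 0) + P(15))² = -(-21/4 + 15)² = -(39/4)² = -1*1521/16 = -1521/16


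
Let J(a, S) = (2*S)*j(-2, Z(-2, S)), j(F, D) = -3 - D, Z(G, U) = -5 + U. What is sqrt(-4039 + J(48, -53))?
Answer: I*sqrt(9869) ≈ 99.343*I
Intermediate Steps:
J(a, S) = 2*S*(2 - S) (J(a, S) = (2*S)*(-3 - (-5 + S)) = (2*S)*(-3 + (5 - S)) = (2*S)*(2 - S) = 2*S*(2 - S))
sqrt(-4039 + J(48, -53)) = sqrt(-4039 + 2*(-53)*(2 - 1*(-53))) = sqrt(-4039 + 2*(-53)*(2 + 53)) = sqrt(-4039 + 2*(-53)*55) = sqrt(-4039 - 5830) = sqrt(-9869) = I*sqrt(9869)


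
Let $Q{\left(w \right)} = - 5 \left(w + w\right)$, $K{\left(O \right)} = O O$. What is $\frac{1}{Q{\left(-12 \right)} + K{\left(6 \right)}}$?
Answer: $\frac{1}{156} \approx 0.0064103$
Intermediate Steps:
$K{\left(O \right)} = O^{2}$
$Q{\left(w \right)} = - 10 w$ ($Q{\left(w \right)} = - 5 \cdot 2 w = - 10 w$)
$\frac{1}{Q{\left(-12 \right)} + K{\left(6 \right)}} = \frac{1}{\left(-10\right) \left(-12\right) + 6^{2}} = \frac{1}{120 + 36} = \frac{1}{156}$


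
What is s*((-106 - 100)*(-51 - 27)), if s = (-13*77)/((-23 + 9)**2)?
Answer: -574431/7 ≈ -82062.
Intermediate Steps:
s = -143/28 (s = -1001/((-14)**2) = -1001/196 = -1001*1/196 = -143/28 ≈ -5.1071)
s*((-106 - 100)*(-51 - 27)) = -143*(-106 - 100)*(-51 - 27)/28 = -(-14729)*(-78)/14 = -143/28*16068 = -574431/7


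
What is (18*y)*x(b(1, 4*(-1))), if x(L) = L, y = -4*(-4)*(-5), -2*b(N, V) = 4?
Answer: 2880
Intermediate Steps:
b(N, V) = -2 (b(N, V) = -½*4 = -2)
y = -80 (y = 16*(-5) = -80)
(18*y)*x(b(1, 4*(-1))) = (18*(-80))*(-2) = -1440*(-2) = 2880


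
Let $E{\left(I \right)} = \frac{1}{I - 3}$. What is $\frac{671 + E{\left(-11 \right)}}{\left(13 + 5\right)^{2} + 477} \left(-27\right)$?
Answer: $- \frac{28179}{1246} \approx -22.616$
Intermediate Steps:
$E{\left(I \right)} = \frac{1}{-3 + I}$
$\frac{671 + E{\left(-11 \right)}}{\left(13 + 5\right)^{2} + 477} \left(-27\right) = \frac{671 + \frac{1}{-3 - 11}}{\left(13 + 5\right)^{2} + 477} \left(-27\right) = \frac{671 + \frac{1}{-14}}{18^{2} + 477} \left(-27\right) = \frac{671 - \frac{1}{14}}{324 + 477} \left(-27\right) = \frac{9393}{14 \cdot 801} \left(-27\right) = \frac{9393}{14} \cdot \frac{1}{801} \left(-27\right) = \frac{3131}{3738} \left(-27\right) = - \frac{28179}{1246}$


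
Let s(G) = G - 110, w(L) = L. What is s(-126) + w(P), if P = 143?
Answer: -93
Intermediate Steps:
s(G) = -110 + G
s(-126) + w(P) = (-110 - 126) + 143 = -236 + 143 = -93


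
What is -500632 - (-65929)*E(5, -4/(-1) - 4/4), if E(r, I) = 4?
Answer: -236916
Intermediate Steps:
-500632 - (-65929)*E(5, -4/(-1) - 4/4) = -500632 - (-65929)*4 = -500632 - 1*(-263716) = -500632 + 263716 = -236916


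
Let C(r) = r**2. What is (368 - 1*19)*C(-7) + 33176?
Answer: 50277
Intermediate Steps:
(368 - 1*19)*C(-7) + 33176 = (368 - 1*19)*(-7)**2 + 33176 = (368 - 19)*49 + 33176 = 349*49 + 33176 = 17101 + 33176 = 50277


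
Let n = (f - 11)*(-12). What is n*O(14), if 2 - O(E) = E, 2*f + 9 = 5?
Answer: -1872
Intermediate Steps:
f = -2 (f = -9/2 + (1/2)*5 = -9/2 + 5/2 = -2)
O(E) = 2 - E
n = 156 (n = (-2 - 11)*(-12) = -13*(-12) = 156)
n*O(14) = 156*(2 - 1*14) = 156*(2 - 14) = 156*(-12) = -1872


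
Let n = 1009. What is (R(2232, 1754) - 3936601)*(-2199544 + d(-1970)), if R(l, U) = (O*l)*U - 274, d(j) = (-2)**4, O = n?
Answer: -8679833430974856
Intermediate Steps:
O = 1009
d(j) = 16
R(l, U) = -274 + 1009*U*l (R(l, U) = (1009*l)*U - 274 = 1009*U*l - 274 = -274 + 1009*U*l)
(R(2232, 1754) - 3936601)*(-2199544 + d(-1970)) = ((-274 + 1009*1754*2232) - 3936601)*(-2199544 + 16) = ((-274 + 3950162352) - 3936601)*(-2199528) = (3950162078 - 3936601)*(-2199528) = 3946225477*(-2199528) = -8679833430974856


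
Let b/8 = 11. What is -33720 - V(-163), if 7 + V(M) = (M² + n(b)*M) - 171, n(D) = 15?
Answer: -57666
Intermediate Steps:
b = 88 (b = 8*11 = 88)
V(M) = -178 + M² + 15*M (V(M) = -7 + ((M² + 15*M) - 171) = -7 + (-171 + M² + 15*M) = -178 + M² + 15*M)
-33720 - V(-163) = -33720 - (-178 + (-163)² + 15*(-163)) = -33720 - (-178 + 26569 - 2445) = -33720 - 1*23946 = -33720 - 23946 = -57666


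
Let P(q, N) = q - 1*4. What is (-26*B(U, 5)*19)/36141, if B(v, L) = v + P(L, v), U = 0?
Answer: -494/36141 ≈ -0.013669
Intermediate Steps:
P(q, N) = -4 + q (P(q, N) = q - 4 = -4 + q)
B(v, L) = -4 + L + v (B(v, L) = v + (-4 + L) = -4 + L + v)
(-26*B(U, 5)*19)/36141 = (-26*(-4 + 5 + 0)*19)/36141 = (-26*1*19)*(1/36141) = -26*19*(1/36141) = -494*1/36141 = -494/36141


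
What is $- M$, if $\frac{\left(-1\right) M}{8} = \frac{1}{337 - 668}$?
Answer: $- \frac{8}{331} \approx -0.024169$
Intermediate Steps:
$M = \frac{8}{331}$ ($M = - \frac{8}{337 - 668} = - \frac{8}{-331} = \left(-8\right) \left(- \frac{1}{331}\right) = \frac{8}{331} \approx 0.024169$)
$- M = \left(-1\right) \frac{8}{331} = - \frac{8}{331}$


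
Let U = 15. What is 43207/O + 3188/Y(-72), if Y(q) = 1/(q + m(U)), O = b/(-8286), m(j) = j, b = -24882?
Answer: -693907385/4147 ≈ -1.6733e+5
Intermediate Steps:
O = 4147/1381 (O = -24882/(-8286) = -24882*(-1/8286) = 4147/1381 ≈ 3.0029)
Y(q) = 1/(15 + q) (Y(q) = 1/(q + 15) = 1/(15 + q))
43207/O + 3188/Y(-72) = 43207/(4147/1381) + 3188/(1/(15 - 72)) = 43207*(1381/4147) + 3188/(1/(-57)) = 59668867/4147 + 3188/(-1/57) = 59668867/4147 + 3188*(-57) = 59668867/4147 - 181716 = -693907385/4147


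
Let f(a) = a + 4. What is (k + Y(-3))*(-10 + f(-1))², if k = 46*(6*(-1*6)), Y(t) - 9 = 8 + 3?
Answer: -80164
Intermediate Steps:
Y(t) = 20 (Y(t) = 9 + (8 + 3) = 9 + 11 = 20)
f(a) = 4 + a
k = -1656 (k = 46*(6*(-6)) = 46*(-36) = -1656)
(k + Y(-3))*(-10 + f(-1))² = (-1656 + 20)*(-10 + (4 - 1))² = -1636*(-10 + 3)² = -1636*(-7)² = -1636*49 = -80164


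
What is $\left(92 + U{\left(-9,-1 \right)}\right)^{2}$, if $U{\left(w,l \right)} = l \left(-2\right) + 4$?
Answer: $9604$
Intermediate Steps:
$U{\left(w,l \right)} = 4 - 2 l$ ($U{\left(w,l \right)} = - 2 l + 4 = 4 - 2 l$)
$\left(92 + U{\left(-9,-1 \right)}\right)^{2} = \left(92 + \left(4 - -2\right)\right)^{2} = \left(92 + \left(4 + 2\right)\right)^{2} = \left(92 + 6\right)^{2} = 98^{2} = 9604$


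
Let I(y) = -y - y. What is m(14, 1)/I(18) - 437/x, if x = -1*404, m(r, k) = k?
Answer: 958/909 ≈ 1.0539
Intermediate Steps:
I(y) = -2*y
x = -404
m(14, 1)/I(18) - 437/x = 1/(-2*18) - 437/(-404) = 1/(-36) - 437*(-1/404) = 1*(-1/36) + 437/404 = -1/36 + 437/404 = 958/909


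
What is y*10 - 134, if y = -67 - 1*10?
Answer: -904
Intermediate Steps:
y = -77 (y = -67 - 10 = -77)
y*10 - 134 = -77*10 - 134 = -770 - 134 = -904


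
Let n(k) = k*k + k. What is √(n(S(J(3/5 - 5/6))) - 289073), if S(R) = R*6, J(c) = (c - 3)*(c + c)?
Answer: I*√1625523659/75 ≈ 537.57*I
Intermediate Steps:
J(c) = 2*c*(-3 + c) (J(c) = (-3 + c)*(2*c) = 2*c*(-3 + c))
S(R) = 6*R
n(k) = k + k² (n(k) = k² + k = k + k²)
√(n(S(J(3/5 - 5/6))) - 289073) = √((6*(2*(3/5 - 5/6)*(-3 + (3/5 - 5/6))))*(1 + 6*(2*(3/5 - 5/6)*(-3 + (3/5 - 5/6)))) - 289073) = √((6*(2*(3*(⅕) - 5*⅙)*(-3 + (3*(⅕) - 5*⅙))))*(1 + 6*(2*(3*(⅕) - 5*⅙)*(-3 + (3*(⅕) - 5*⅙)))) - 289073) = √((6*(2*(⅗ - ⅚)*(-3 + (⅗ - ⅚))))*(1 + 6*(2*(⅗ - ⅚)*(-3 + (⅗ - ⅚)))) - 289073) = √((6*(2*(-7/30)*(-3 - 7/30)))*(1 + 6*(2*(-7/30)*(-3 - 7/30))) - 289073) = √((6*(2*(-7/30)*(-97/30)))*(1 + 6*(2*(-7/30)*(-97/30))) - 289073) = √((6*(679/450))*(1 + 6*(679/450)) - 289073) = √(679*(1 + 679/75)/75 - 289073) = √((679/75)*(754/75) - 289073) = √(511966/5625 - 289073) = √(-1625523659/5625) = I*√1625523659/75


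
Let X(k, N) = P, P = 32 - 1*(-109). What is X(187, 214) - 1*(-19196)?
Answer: 19337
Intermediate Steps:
P = 141 (P = 32 + 109 = 141)
X(k, N) = 141
X(187, 214) - 1*(-19196) = 141 - 1*(-19196) = 141 + 19196 = 19337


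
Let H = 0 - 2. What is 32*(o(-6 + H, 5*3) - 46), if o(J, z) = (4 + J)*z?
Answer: -3392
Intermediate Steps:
H = -2
o(J, z) = z*(4 + J)
32*(o(-6 + H, 5*3) - 46) = 32*((5*3)*(4 + (-6 - 2)) - 46) = 32*(15*(4 - 8) - 46) = 32*(15*(-4) - 46) = 32*(-60 - 46) = 32*(-106) = -3392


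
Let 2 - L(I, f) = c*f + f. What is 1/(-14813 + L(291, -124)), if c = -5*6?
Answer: -1/18407 ≈ -5.4327e-5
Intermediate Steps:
c = -30
L(I, f) = 2 + 29*f (L(I, f) = 2 - (-30*f + f) = 2 - (-29)*f = 2 + 29*f)
1/(-14813 + L(291, -124)) = 1/(-14813 + (2 + 29*(-124))) = 1/(-14813 + (2 - 3596)) = 1/(-14813 - 3594) = 1/(-18407) = -1/18407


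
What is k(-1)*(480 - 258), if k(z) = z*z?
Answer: 222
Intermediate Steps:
k(z) = z²
k(-1)*(480 - 258) = (-1)²*(480 - 258) = 1*222 = 222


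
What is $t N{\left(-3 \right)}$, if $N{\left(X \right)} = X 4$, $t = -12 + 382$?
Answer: $-4440$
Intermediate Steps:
$t = 370$
$N{\left(X \right)} = 4 X$
$t N{\left(-3 \right)} = 370 \cdot 4 \left(-3\right) = 370 \left(-12\right) = -4440$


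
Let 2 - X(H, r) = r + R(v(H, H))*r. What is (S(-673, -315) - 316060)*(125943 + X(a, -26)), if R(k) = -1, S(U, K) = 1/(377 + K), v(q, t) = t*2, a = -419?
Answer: -2467982829455/62 ≈ -3.9806e+10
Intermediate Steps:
v(q, t) = 2*t
X(H, r) = 2 (X(H, r) = 2 - (r - r) = 2 - 1*0 = 2 + 0 = 2)
(S(-673, -315) - 316060)*(125943 + X(a, -26)) = (1/(377 - 315) - 316060)*(125943 + 2) = (1/62 - 316060)*125945 = -19595719/62*125945 = -2467982829455/62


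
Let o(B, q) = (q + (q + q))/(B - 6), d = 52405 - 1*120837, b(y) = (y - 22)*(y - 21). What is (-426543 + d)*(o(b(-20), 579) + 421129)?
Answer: -9171748423525/44 ≈ -2.0845e+11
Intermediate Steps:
b(y) = (-22 + y)*(-21 + y)
d = -68432 (d = 52405 - 120837 = -68432)
o(B, q) = 3*q/(-6 + B) (o(B, q) = (q + 2*q)/(-6 + B) = (3*q)/(-6 + B) = 3*q/(-6 + B))
(-426543 + d)*(o(b(-20), 579) + 421129) = (-426543 - 68432)*(3*579/(-6 + (462 + (-20)² - 43*(-20))) + 421129) = -494975*(3*579/(-6 + (462 + 400 + 860)) + 421129) = -494975*(3*579/(-6 + 1722) + 421129) = -494975*(3*579/1716 + 421129) = -494975*(3*579*(1/1716) + 421129) = -494975*(579/572 + 421129) = -494975*240886367/572 = -9171748423525/44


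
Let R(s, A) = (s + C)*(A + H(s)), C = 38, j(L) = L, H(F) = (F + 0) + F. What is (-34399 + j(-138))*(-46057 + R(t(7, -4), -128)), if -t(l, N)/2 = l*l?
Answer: 919271329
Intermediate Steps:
H(F) = 2*F (H(F) = F + F = 2*F)
t(l, N) = -2*l**2 (t(l, N) = -2*l*l = -2*l**2)
R(s, A) = (38 + s)*(A + 2*s) (R(s, A) = (s + 38)*(A + 2*s) = (38 + s)*(A + 2*s))
(-34399 + j(-138))*(-46057 + R(t(7, -4), -128)) = (-34399 - 138)*(-46057 + (2*(-2*7**2)**2 + 38*(-128) + 76*(-2*7**2) - (-256)*7**2)) = -34537*(-46057 + (2*(-2*49)**2 - 4864 + 76*(-2*49) - (-256)*49)) = -34537*(-46057 + (2*(-98)**2 - 4864 + 76*(-98) - 128*(-98))) = -34537*(-46057 + (2*9604 - 4864 - 7448 + 12544)) = -34537*(-46057 + (19208 - 4864 - 7448 + 12544)) = -34537*(-46057 + 19440) = -34537*(-26617) = 919271329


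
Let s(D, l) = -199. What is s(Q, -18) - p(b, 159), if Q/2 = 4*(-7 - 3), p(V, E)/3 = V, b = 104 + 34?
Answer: -613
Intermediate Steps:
b = 138
p(V, E) = 3*V
Q = -80 (Q = 2*(4*(-7 - 3)) = 2*(4*(-10)) = 2*(-40) = -80)
s(Q, -18) - p(b, 159) = -199 - 3*138 = -199 - 1*414 = -199 - 414 = -613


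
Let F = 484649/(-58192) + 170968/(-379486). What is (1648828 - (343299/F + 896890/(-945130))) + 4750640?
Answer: 19662226333760597251409/3053817108293085 ≈ 6.4386e+6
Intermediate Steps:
F = -96933240135/11041524656 (F = 484649*(-1/58192) + 170968*(-1/379486) = -484649/58192 - 85484/189743 = -96933240135/11041524656 ≈ -8.7790)
(1648828 - (343299/F + 896890/(-945130))) + 4750640 = (1648828 - (343299/(-96933240135/11041524656) + 896890/(-945130))) + 4750640 = (1648828 - (343299*(-11041524656/96933240135) + 896890*(-1/945130))) + 4750640 = (1648828 - (-1263514790960048/32311080045 - 89689/94513)) + 4750640 = (1648828 - 1*(-119421471386465172629/3053817108293085)) + 4750640 = (1648828 + 119421471386465172629/3053817108293085) + 4750640 = 5154640626419135927009/3053817108293085 + 4750640 = 19662226333760597251409/3053817108293085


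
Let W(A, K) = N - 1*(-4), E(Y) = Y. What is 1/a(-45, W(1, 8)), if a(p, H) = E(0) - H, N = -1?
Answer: -⅓ ≈ -0.33333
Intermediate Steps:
W(A, K) = 3 (W(A, K) = -1 - 1*(-4) = -1 + 4 = 3)
a(p, H) = -H (a(p, H) = 0 - H = -H)
1/a(-45, W(1, 8)) = 1/(-1*3) = 1/(-3) = -⅓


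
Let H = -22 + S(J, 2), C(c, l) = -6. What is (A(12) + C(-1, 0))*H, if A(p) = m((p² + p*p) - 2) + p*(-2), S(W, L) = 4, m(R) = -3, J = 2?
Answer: 594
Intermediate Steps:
A(p) = -3 - 2*p (A(p) = -3 + p*(-2) = -3 - 2*p)
H = -18 (H = -22 + 4 = -18)
(A(12) + C(-1, 0))*H = ((-3 - 2*12) - 6)*(-18) = ((-3 - 24) - 6)*(-18) = (-27 - 6)*(-18) = -33*(-18) = 594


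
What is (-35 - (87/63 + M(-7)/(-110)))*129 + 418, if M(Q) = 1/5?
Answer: -16458397/3850 ≈ -4274.9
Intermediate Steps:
M(Q) = 1/5
(-35 - (87/63 + M(-7)/(-110)))*129 + 418 = (-35 - (87/63 + (1/5)/(-110)))*129 + 418 = (-35 - (87*(1/63) + (1/5)*(-1/110)))*129 + 418 = (-35 - (29/21 - 1/550))*129 + 418 = (-35 - 1*15929/11550)*129 + 418 = (-35 - 15929/11550)*129 + 418 = -420179/11550*129 + 418 = -18067697/3850 + 418 = -16458397/3850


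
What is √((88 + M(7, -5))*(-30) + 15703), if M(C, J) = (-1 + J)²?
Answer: √11983 ≈ 109.47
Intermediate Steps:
√((88 + M(7, -5))*(-30) + 15703) = √((88 + (-1 - 5)²)*(-30) + 15703) = √((88 + (-6)²)*(-30) + 15703) = √((88 + 36)*(-30) + 15703) = √(124*(-30) + 15703) = √(-3720 + 15703) = √11983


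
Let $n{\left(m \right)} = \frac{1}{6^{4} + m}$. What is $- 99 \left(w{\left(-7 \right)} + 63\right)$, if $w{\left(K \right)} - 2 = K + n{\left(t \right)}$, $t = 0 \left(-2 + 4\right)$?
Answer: $- \frac{826859}{144} \approx -5742.1$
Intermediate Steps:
$t = 0$ ($t = 0 \cdot 2 = 0$)
$n{\left(m \right)} = \frac{1}{1296 + m}$
$w{\left(K \right)} = \frac{2593}{1296} + K$ ($w{\left(K \right)} = 2 + \left(K + \frac{1}{1296 + 0}\right) = 2 + \left(K + \frac{1}{1296}\right) = 2 + \left(\frac{1}{1296} + K\right) = \frac{2593}{1296} + K$)
$- 99 \left(w{\left(-7 \right)} + 63\right) = - 99 \left(\left(\frac{2593}{1296} - 7\right) + 63\right) = - 99 \left(- \frac{6479}{1296} + 63\right) = \left(-99\right) \frac{75169}{1296} = - \frac{826859}{144}$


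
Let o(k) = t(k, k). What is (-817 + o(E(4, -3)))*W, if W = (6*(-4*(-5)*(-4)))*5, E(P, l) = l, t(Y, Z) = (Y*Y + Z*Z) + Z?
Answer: 1924800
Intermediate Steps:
t(Y, Z) = Z + Y**2 + Z**2 (t(Y, Z) = (Y**2 + Z**2) + Z = Z + Y**2 + Z**2)
o(k) = k + 2*k**2 (o(k) = k + k**2 + k**2 = k + 2*k**2)
W = -2400 (W = (6*(20*(-4)))*5 = (6*(-80))*5 = -480*5 = -2400)
(-817 + o(E(4, -3)))*W = (-817 - 3*(1 + 2*(-3)))*(-2400) = (-817 - 3*(1 - 6))*(-2400) = (-817 - 3*(-5))*(-2400) = (-817 + 15)*(-2400) = -802*(-2400) = 1924800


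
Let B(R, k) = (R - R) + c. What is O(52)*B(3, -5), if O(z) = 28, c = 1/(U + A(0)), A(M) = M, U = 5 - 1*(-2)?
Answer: 4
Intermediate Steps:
U = 7 (U = 5 + 2 = 7)
c = ⅐ (c = 1/(7 + 0) = 1/7 = ⅐ ≈ 0.14286)
B(R, k) = ⅐ (B(R, k) = (R - R) + ⅐ = 0 + ⅐ = ⅐)
O(52)*B(3, -5) = 28*(⅐) = 4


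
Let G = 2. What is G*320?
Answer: 640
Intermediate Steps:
G*320 = 2*320 = 640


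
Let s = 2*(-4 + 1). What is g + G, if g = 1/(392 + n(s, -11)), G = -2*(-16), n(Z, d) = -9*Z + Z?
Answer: 14081/440 ≈ 32.002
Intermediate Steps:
s = -6 (s = 2*(-3) = -6)
n(Z, d) = -8*Z
G = 32
g = 1/440 (g = 1/(392 - 8*(-6)) = 1/(392 + 48) = 1/440 ≈ 0.0022727)
g + G = 1/440 + 32 = 14081/440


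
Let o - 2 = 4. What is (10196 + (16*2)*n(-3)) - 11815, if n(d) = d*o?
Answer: -2195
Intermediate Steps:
o = 6 (o = 2 + 4 = 6)
n(d) = 6*d (n(d) = d*6 = 6*d)
(10196 + (16*2)*n(-3)) - 11815 = (10196 + (16*2)*(6*(-3))) - 11815 = (10196 + 32*(-18)) - 11815 = (10196 - 576) - 11815 = 9620 - 11815 = -2195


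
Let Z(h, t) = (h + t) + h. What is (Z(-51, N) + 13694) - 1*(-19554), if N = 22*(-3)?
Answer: 33080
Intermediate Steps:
N = -66
Z(h, t) = t + 2*h
(Z(-51, N) + 13694) - 1*(-19554) = ((-66 + 2*(-51)) + 13694) - 1*(-19554) = ((-66 - 102) + 13694) + 19554 = (-168 + 13694) + 19554 = 13526 + 19554 = 33080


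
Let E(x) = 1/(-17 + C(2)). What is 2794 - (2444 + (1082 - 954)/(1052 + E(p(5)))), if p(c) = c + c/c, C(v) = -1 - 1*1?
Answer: 6993018/19987 ≈ 349.88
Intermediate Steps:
C(v) = -2 (C(v) = -1 - 1 = -2)
p(c) = 1 + c (p(c) = c + 1 = 1 + c)
E(x) = -1/19 (E(x) = 1/(-17 - 2) = 1/(-19) = -1/19)
2794 - (2444 + (1082 - 954)/(1052 + E(p(5)))) = 2794 - (2444 + (1082 - 954)/(1052 - 1/19)) = 2794 - (2444 + 128/(19987/19)) = 2794 - (2444 + 128*(19/19987)) = 2794 - (2444 + 2432/19987) = 2794 - 1*48850660/19987 = 2794 - 48850660/19987 = 6993018/19987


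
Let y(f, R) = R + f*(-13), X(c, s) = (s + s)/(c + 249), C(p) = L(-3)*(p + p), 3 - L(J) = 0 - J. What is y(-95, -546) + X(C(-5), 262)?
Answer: 172085/249 ≈ 691.10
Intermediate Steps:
L(J) = 3 + J (L(J) = 3 - (0 - J) = 3 - (-1)*J = 3 + J)
C(p) = 0 (C(p) = (3 - 3)*(p + p) = 0*(2*p) = 0)
X(c, s) = 2*s/(249 + c) (X(c, s) = (2*s)/(249 + c) = 2*s/(249 + c))
y(f, R) = R - 13*f
y(-95, -546) + X(C(-5), 262) = (-546 - 13*(-95)) + 2*262/(249 + 0) = (-546 + 1235) + 2*262/249 = 689 + 2*262*(1/249) = 689 + 524/249 = 172085/249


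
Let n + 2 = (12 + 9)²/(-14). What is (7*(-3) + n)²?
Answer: 11881/4 ≈ 2970.3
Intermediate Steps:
n = -67/2 (n = -2 + (12 + 9)²/(-14) = -2 + 21²*(-1/14) = -2 + 441*(-1/14) = -2 - 63/2 = -67/2 ≈ -33.500)
(7*(-3) + n)² = (7*(-3) - 67/2)² = (-21 - 67/2)² = (-109/2)² = 11881/4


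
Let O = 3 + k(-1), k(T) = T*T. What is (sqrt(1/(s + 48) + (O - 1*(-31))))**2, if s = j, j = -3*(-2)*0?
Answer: 1681/48 ≈ 35.021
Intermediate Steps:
k(T) = T**2
O = 4 (O = 3 + (-1)**2 = 3 + 1 = 4)
j = 0 (j = 6*0 = 0)
s = 0
(sqrt(1/(s + 48) + (O - 1*(-31))))**2 = (sqrt(1/(0 + 48) + (4 - 1*(-31))))**2 = (sqrt(1/48 + (4 + 31)))**2 = (sqrt(1/48 + 35))**2 = (sqrt(1681/48))**2 = (41*sqrt(3)/12)**2 = 1681/48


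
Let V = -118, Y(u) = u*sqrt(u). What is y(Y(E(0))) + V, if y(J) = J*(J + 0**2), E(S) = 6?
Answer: 98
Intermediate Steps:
Y(u) = u**(3/2)
y(J) = J**2 (y(J) = J*(J + 0) = J*J = J**2)
y(Y(E(0))) + V = (6**(3/2))**2 - 118 = (6*sqrt(6))**2 - 118 = 216 - 118 = 98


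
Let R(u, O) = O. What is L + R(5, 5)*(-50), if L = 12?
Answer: -238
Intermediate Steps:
L + R(5, 5)*(-50) = 12 + 5*(-50) = 12 - 250 = -238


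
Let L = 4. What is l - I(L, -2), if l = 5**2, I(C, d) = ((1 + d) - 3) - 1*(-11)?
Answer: 18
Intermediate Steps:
I(C, d) = 9 + d (I(C, d) = (-2 + d) + 11 = 9 + d)
l = 25
l - I(L, -2) = 25 - (9 - 2) = 25 - 1*7 = 25 - 7 = 18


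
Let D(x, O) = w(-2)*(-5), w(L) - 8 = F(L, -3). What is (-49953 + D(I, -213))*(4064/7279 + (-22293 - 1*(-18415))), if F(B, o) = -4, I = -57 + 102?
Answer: 1410432854754/7279 ≈ 1.9377e+8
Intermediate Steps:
I = 45
w(L) = 4 (w(L) = 8 - 4 = 4)
D(x, O) = -20 (D(x, O) = 4*(-5) = -20)
(-49953 + D(I, -213))*(4064/7279 + (-22293 - 1*(-18415))) = (-49953 - 20)*(4064/7279 + (-22293 - 1*(-18415))) = -49973*(4064*(1/7279) + (-22293 + 18415)) = -49973*(4064/7279 - 3878) = -49973*(-28223898/7279) = 1410432854754/7279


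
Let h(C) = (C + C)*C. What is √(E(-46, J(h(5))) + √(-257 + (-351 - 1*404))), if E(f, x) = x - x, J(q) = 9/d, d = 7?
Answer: 253^(¼)*(1 + I) ≈ 3.9882 + 3.9882*I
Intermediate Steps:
h(C) = 2*C² (h(C) = (2*C)*C = 2*C²)
J(q) = 9/7
E(f, x) = 0
√(E(-46, J(h(5))) + √(-257 + (-351 - 1*404))) = √(0 + √(-257 + (-351 - 1*404))) = √(0 + √(-257 + (-351 - 404))) = √(0 + √(-257 - 755)) = √(0 + √(-1012)) = √(0 + 2*I*√253) = √(2*I*√253) = √2*253^(¼)*√I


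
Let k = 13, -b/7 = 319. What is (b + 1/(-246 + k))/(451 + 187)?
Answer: -260145/74327 ≈ -3.5000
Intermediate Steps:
b = -2233 (b = -7*319 = -2233)
(b + 1/(-246 + k))/(451 + 187) = (-2233 + 1/(-246 + 13))/(451 + 187) = (-2233 + 1/(-233))/638 = (-2233 - 1/233)*(1/638) = -520290/233*1/638 = -260145/74327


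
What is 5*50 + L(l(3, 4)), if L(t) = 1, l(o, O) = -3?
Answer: 251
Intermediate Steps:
5*50 + L(l(3, 4)) = 5*50 + 1 = 250 + 1 = 251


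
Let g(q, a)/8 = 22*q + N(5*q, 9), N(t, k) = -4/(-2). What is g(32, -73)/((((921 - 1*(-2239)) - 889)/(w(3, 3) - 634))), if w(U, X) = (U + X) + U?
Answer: -3530000/2271 ≈ -1554.4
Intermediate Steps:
w(U, X) = X + 2*U
N(t, k) = 2 (N(t, k) = -4*(-½) = 2)
g(q, a) = 16 + 176*q (g(q, a) = 8*(22*q + 2) = 8*(2 + 22*q) = 16 + 176*q)
g(32, -73)/((((921 - 1*(-2239)) - 889)/(w(3, 3) - 634))) = (16 + 176*32)/((((921 - 1*(-2239)) - 889)/((3 + 2*3) - 634))) = (16 + 5632)/((((921 + 2239) - 889)/((3 + 6) - 634))) = 5648/(((3160 - 889)/(9 - 634))) = 5648/((2271/(-625))) = 5648/((2271*(-1/625))) = 5648/(-2271/625) = 5648*(-625/2271) = -3530000/2271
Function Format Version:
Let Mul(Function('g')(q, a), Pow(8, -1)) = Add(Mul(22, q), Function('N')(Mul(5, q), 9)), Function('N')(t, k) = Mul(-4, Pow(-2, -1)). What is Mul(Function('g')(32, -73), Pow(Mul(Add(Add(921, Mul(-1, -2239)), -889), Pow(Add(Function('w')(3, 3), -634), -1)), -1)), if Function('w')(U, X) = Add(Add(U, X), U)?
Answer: Rational(-3530000, 2271) ≈ -1554.4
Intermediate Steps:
Function('w')(U, X) = Add(X, Mul(2, U))
Function('N')(t, k) = 2 (Function('N')(t, k) = Mul(-4, Rational(-1, 2)) = 2)
Function('g')(q, a) = Add(16, Mul(176, q)) (Function('g')(q, a) = Mul(8, Add(Mul(22, q), 2)) = Mul(8, Add(2, Mul(22, q))) = Add(16, Mul(176, q)))
Mul(Function('g')(32, -73), Pow(Mul(Add(Add(921, Mul(-1, -2239)), -889), Pow(Add(Function('w')(3, 3), -634), -1)), -1)) = Mul(Add(16, Mul(176, 32)), Pow(Mul(Add(Add(921, Mul(-1, -2239)), -889), Pow(Add(Add(3, Mul(2, 3)), -634), -1)), -1)) = Mul(Add(16, 5632), Pow(Mul(Add(Add(921, 2239), -889), Pow(Add(Add(3, 6), -634), -1)), -1)) = Mul(5648, Pow(Mul(Add(3160, -889), Pow(Add(9, -634), -1)), -1)) = Mul(5648, Pow(Mul(2271, Pow(-625, -1)), -1)) = Mul(5648, Pow(Mul(2271, Rational(-1, 625)), -1)) = Mul(5648, Pow(Rational(-2271, 625), -1)) = Mul(5648, Rational(-625, 2271)) = Rational(-3530000, 2271)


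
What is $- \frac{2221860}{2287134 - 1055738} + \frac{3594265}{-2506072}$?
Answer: $- \frac{2498526169465}{771491759128} \approx -3.2386$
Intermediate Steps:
$- \frac{2221860}{2287134 - 1055738} + \frac{3594265}{-2506072} = - \frac{2221860}{1231396} + 3594265 \left(- \frac{1}{2506072}\right) = \left(-2221860\right) \frac{1}{1231396} - \frac{3594265}{2506072} = - \frac{555465}{307849} - \frac{3594265}{2506072} = - \frac{2498526169465}{771491759128}$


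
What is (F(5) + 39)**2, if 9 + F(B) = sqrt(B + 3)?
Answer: 908 + 120*sqrt(2) ≈ 1077.7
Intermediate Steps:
F(B) = -9 + sqrt(3 + B) (F(B) = -9 + sqrt(B + 3) = -9 + sqrt(3 + B))
(F(5) + 39)**2 = ((-9 + sqrt(3 + 5)) + 39)**2 = ((-9 + sqrt(8)) + 39)**2 = ((-9 + 2*sqrt(2)) + 39)**2 = (30 + 2*sqrt(2))**2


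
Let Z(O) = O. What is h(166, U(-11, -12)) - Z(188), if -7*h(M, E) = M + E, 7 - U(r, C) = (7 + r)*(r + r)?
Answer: -1401/7 ≈ -200.14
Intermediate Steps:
U(r, C) = 7 - 2*r*(7 + r) (U(r, C) = 7 - (7 + r)*(r + r) = 7 - (7 + r)*2*r = 7 - 2*r*(7 + r))
h(M, E) = -E/7 - M/7 (h(M, E) = -(M + E)/7 = -(E + M)/7 = -E/7 - M/7)
h(166, U(-11, -12)) - Z(188) = (-(7 - 14*(-11) - 2*(-11)²)/7 - ⅐*166) - 1*188 = (-(7 + 154 - 2*121)/7 - 166/7) - 188 = (-(7 + 154 - 242)/7 - 166/7) - 188 = (-⅐*(-81) - 166/7) - 188 = (81/7 - 166/7) - 188 = -85/7 - 188 = -1401/7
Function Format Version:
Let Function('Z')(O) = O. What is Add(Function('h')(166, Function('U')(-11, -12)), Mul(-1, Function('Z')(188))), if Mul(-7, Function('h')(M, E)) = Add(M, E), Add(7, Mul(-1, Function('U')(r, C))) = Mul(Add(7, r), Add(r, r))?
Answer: Rational(-1401, 7) ≈ -200.14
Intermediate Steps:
Function('U')(r, C) = Add(7, Mul(-2, r, Add(7, r))) (Function('U')(r, C) = Add(7, Mul(-1, Mul(Add(7, r), Add(r, r)))) = Add(7, Mul(-1, Mul(Add(7, r), Mul(2, r)))) = Add(7, Mul(-1, Mul(2, r, Add(7, r)))) = Add(7, Mul(-2, r, Add(7, r))))
Function('h')(M, E) = Add(Mul(Rational(-1, 7), E), Mul(Rational(-1, 7), M)) (Function('h')(M, E) = Mul(Rational(-1, 7), Add(M, E)) = Mul(Rational(-1, 7), Add(E, M)) = Add(Mul(Rational(-1, 7), E), Mul(Rational(-1, 7), M)))
Add(Function('h')(166, Function('U')(-11, -12)), Mul(-1, Function('Z')(188))) = Add(Add(Mul(Rational(-1, 7), Add(7, Mul(-14, -11), Mul(-2, Pow(-11, 2)))), Mul(Rational(-1, 7), 166)), Mul(-1, 188)) = Add(Add(Mul(Rational(-1, 7), Add(7, 154, Mul(-2, 121))), Rational(-166, 7)), -188) = Add(Add(Mul(Rational(-1, 7), Add(7, 154, -242)), Rational(-166, 7)), -188) = Add(Add(Mul(Rational(-1, 7), -81), Rational(-166, 7)), -188) = Add(Add(Rational(81, 7), Rational(-166, 7)), -188) = Add(Rational(-85, 7), -188) = Rational(-1401, 7)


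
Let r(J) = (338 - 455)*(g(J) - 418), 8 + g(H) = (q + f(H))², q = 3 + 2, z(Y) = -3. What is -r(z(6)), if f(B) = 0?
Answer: -46917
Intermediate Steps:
q = 5
g(H) = 17 (g(H) = -8 + (5 + 0)² = -8 + 5² = -8 + 25 = 17)
r(J) = 46917 (r(J) = (338 - 455)*(17 - 418) = -117*(-401) = 46917)
-r(z(6)) = -1*46917 = -46917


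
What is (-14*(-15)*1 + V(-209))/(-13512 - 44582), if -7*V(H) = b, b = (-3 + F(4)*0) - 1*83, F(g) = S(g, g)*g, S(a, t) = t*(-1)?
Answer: -778/203329 ≈ -0.0038263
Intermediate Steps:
S(a, t) = -t
F(g) = -g² (F(g) = (-g)*g = -g²)
b = -86 (b = (-3 - 1*4²*0) - 1*83 = (-3 - 1*16*0) - 83 = (-3 - 16*0) - 83 = (-3 + 0) - 83 = -3 - 83 = -86)
V(H) = 86/7 (V(H) = -⅐*(-86) = 86/7)
(-14*(-15)*1 + V(-209))/(-13512 - 44582) = (-14*(-15)*1 + 86/7)/(-13512 - 44582) = (210*1 + 86/7)/(-58094) = (210 + 86/7)*(-1/58094) = (1556/7)*(-1/58094) = -778/203329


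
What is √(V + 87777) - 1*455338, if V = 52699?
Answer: -455338 + 2*√35119 ≈ -4.5496e+5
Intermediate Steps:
√(V + 87777) - 1*455338 = √(52699 + 87777) - 1*455338 = √140476 - 455338 = 2*√35119 - 455338 = -455338 + 2*√35119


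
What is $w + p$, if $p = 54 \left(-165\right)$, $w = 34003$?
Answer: $25093$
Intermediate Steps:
$p = -8910$
$w + p = 34003 - 8910 = 25093$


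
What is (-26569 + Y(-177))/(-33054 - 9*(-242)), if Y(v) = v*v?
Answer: -1190/7719 ≈ -0.15417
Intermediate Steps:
Y(v) = v²
(-26569 + Y(-177))/(-33054 - 9*(-242)) = (-26569 + (-177)²)/(-33054 - 9*(-242)) = (-26569 + 31329)/(-33054 + 2178) = 4760/(-30876) = 4760*(-1/30876) = -1190/7719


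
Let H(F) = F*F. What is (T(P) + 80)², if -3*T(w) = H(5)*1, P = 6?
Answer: 46225/9 ≈ 5136.1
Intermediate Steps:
H(F) = F²
T(w) = -25/3 (T(w) = -5²/3 = -25/3)
(T(P) + 80)² = (-25/3 + 80)² = (215/3)² = 46225/9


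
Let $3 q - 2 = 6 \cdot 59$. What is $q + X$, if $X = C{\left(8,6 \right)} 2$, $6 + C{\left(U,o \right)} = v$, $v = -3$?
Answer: $\frac{302}{3} \approx 100.67$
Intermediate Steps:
$C{\left(U,o \right)} = -9$ ($C{\left(U,o \right)} = -6 - 3 = -9$)
$X = -18$ ($X = \left(-9\right) 2 = -18$)
$q = \frac{356}{3}$ ($q = \frac{2}{3} + \frac{6 \cdot 59}{3} = \frac{2}{3} + \frac{1}{3} \cdot 354 = \frac{2}{3} + 118 = \frac{356}{3} \approx 118.67$)
$q + X = \frac{356}{3} - 18 = \frac{302}{3}$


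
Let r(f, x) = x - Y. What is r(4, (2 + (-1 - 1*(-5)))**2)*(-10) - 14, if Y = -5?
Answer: -424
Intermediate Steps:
r(f, x) = 5 + x (r(f, x) = x - 1*(-5) = x + 5 = 5 + x)
r(4, (2 + (-1 - 1*(-5)))**2)*(-10) - 14 = (5 + (2 + (-1 - 1*(-5)))**2)*(-10) - 14 = (5 + (2 + (-1 + 5))**2)*(-10) - 14 = (5 + (2 + 4)**2)*(-10) - 14 = (5 + 6**2)*(-10) - 14 = (5 + 36)*(-10) - 14 = 41*(-10) - 14 = -410 - 14 = -424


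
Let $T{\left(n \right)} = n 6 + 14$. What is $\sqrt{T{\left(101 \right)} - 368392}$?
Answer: $2 i \sqrt{91943} \approx 606.44 i$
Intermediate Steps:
$T{\left(n \right)} = 14 + 6 n$ ($T{\left(n \right)} = 6 n + 14 = 14 + 6 n$)
$\sqrt{T{\left(101 \right)} - 368392} = \sqrt{\left(14 + 6 \cdot 101\right) - 368392} = \sqrt{\left(14 + 606\right) - 368392} = \sqrt{620 - 368392} = \sqrt{-367772} = 2 i \sqrt{91943}$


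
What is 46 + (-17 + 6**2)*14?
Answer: 312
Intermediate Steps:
46 + (-17 + 6**2)*14 = 46 + (-17 + 36)*14 = 46 + 19*14 = 46 + 266 = 312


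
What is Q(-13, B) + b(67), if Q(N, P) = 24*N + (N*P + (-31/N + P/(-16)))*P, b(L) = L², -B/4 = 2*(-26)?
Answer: -560463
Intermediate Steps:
B = 208 (B = -8*(-26) = -4*(-52) = 208)
Q(N, P) = 24*N + P*(-31/N - P/16 + N*P) (Q(N, P) = 24*N + (N*P + (-31/N + P*(-1/16)))*P = 24*N + (N*P + (-31/N - P/16))*P = 24*N + (-31/N - P/16 + N*P)*P = 24*N + P*(-31/N - P/16 + N*P))
Q(-13, B) + b(67) = (24*(-13) - 1/16*208² - 13*208² - 31*208/(-13)) + 67² = (-312 - 1/16*43264 - 13*43264 - 31*208*(-1/13)) + 4489 = (-312 - 2704 - 562432 + 496) + 4489 = -564952 + 4489 = -560463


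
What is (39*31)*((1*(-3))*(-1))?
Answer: 3627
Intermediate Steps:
(39*31)*((1*(-3))*(-1)) = 1209*(-3*(-1)) = 1209*3 = 3627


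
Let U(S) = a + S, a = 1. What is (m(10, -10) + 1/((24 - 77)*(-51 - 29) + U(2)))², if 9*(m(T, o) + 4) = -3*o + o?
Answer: 4607558641/1458246969 ≈ 3.1597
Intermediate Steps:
U(S) = 1 + S
m(T, o) = -4 - 2*o/9 (m(T, o) = -4 + (-3*o + o)/9 = -4 + (-2*o)/9 = -4 - 2*o/9)
(m(10, -10) + 1/((24 - 77)*(-51 - 29) + U(2)))² = ((-4 - 2/9*(-10)) + 1/((24 - 77)*(-51 - 29) + (1 + 2)))² = ((-4 + 20/9) + 1/(-53*(-80) + 3))² = (-16/9 + 1/(4240 + 3))² = (-16/9 + 1/4243)² = (-67879/38187)² = 4607558641/1458246969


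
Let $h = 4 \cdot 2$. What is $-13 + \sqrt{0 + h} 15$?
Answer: $-13 + 30 \sqrt{2} \approx 29.426$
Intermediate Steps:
$h = 8$
$-13 + \sqrt{0 + h} 15 = -13 + \sqrt{0 + 8} \cdot 15 = -13 + \sqrt{8} \cdot 15 = -13 + 2 \sqrt{2} \cdot 15 = -13 + 30 \sqrt{2}$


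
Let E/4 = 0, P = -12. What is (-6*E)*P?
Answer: 0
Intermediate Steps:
E = 0 (E = 4*0 = 0)
(-6*E)*P = -6*0*(-12) = 0*(-12) = 0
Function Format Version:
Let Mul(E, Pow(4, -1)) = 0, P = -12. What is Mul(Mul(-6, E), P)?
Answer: 0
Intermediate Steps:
E = 0 (E = Mul(4, 0) = 0)
Mul(Mul(-6, E), P) = Mul(Mul(-6, 0), -12) = Mul(0, -12) = 0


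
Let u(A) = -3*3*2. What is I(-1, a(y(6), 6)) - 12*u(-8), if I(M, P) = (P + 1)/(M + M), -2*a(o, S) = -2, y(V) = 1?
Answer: 215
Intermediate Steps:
a(o, S) = 1 (a(o, S) = -1/2*(-2) = 1)
u(A) = -18 (u(A) = -9*2 = -18)
I(M, P) = (1 + P)/(2*M) (I(M, P) = (1 + P)/((2*M)) = (1 + P)*(1/(2*M)) = (1 + P)/(2*M))
I(-1, a(y(6), 6)) - 12*u(-8) = (1/2)*(1 + 1)/(-1) - 12*(-18) = (1/2)*(-1)*2 + 216 = -1 + 216 = 215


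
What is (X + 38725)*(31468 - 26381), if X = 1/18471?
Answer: 3638677564412/18471 ≈ 1.9699e+8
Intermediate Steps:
X = 1/18471 ≈ 5.4139e-5
(X + 38725)*(31468 - 26381) = (1/18471 + 38725)*(31468 - 26381) = (715289476/18471)*5087 = 3638677564412/18471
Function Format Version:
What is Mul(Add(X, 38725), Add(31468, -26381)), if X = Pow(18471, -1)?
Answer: Rational(3638677564412, 18471) ≈ 1.9699e+8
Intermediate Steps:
X = Rational(1, 18471) ≈ 5.4139e-5
Mul(Add(X, 38725), Add(31468, -26381)) = Mul(Add(Rational(1, 18471), 38725), Add(31468, -26381)) = Mul(Rational(715289476, 18471), 5087) = Rational(3638677564412, 18471)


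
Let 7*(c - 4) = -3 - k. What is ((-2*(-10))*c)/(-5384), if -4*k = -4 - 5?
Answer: -65/5384 ≈ -0.012073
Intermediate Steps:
k = 9/4 (k = -(-4 - 5)/4 = -¼*(-9) = 9/4 ≈ 2.2500)
c = 13/4 (c = 4 + (-3 - 1*9/4)/7 = 4 + (-3 - 9/4)/7 = 4 + (⅐)*(-21/4) = 4 - ¾ = 13/4 ≈ 3.2500)
((-2*(-10))*c)/(-5384) = (-2*(-10)*(13/4))/(-5384) = (20*(13/4))*(-1/5384) = 65*(-1/5384) = -65/5384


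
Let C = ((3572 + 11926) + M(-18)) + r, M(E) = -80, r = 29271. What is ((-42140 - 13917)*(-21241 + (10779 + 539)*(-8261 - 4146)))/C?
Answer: 271477608311/1541 ≈ 1.7617e+8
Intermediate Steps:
C = 44689 (C = ((3572 + 11926) - 80) + 29271 = (15498 - 80) + 29271 = 15418 + 29271 = 44689)
((-42140 - 13917)*(-21241 + (10779 + 539)*(-8261 - 4146)))/C = ((-42140 - 13917)*(-21241 + (10779 + 539)*(-8261 - 4146)))/44689 = -56057*(-21241 + 11318*(-12407))*(1/44689) = -56057*(-21241 - 140422426)*(1/44689) = -56057*(-140443667)*(1/44689) = 7872850641019*(1/44689) = 271477608311/1541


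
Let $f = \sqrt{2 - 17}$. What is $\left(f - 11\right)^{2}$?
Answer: $\left(11 - i \sqrt{15}\right)^{2} \approx 106.0 - 85.206 i$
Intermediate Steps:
$f = i \sqrt{15}$ ($f = \sqrt{-15} = i \sqrt{15} \approx 3.873 i$)
$\left(f - 11\right)^{2} = \left(i \sqrt{15} - 11\right)^{2} = \left(-11 + i \sqrt{15}\right)^{2}$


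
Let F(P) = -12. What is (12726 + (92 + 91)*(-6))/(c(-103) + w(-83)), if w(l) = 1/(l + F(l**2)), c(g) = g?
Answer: -184110/1631 ≈ -112.88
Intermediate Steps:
w(l) = 1/(-12 + l) (w(l) = 1/(l - 12) = 1/(-12 + l))
(12726 + (92 + 91)*(-6))/(c(-103) + w(-83)) = (12726 + (92 + 91)*(-6))/(-103 + 1/(-12 - 83)) = (12726 + 183*(-6))/(-103 + 1/(-95)) = (12726 - 1098)/(-103 - 1/95) = 11628/(-9786/95) = 11628*(-95/9786) = -184110/1631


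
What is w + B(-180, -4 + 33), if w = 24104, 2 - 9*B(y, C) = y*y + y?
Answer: 184718/9 ≈ 20524.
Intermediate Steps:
B(y, C) = 2/9 - y/9 - y²/9 (B(y, C) = 2/9 - (y*y + y)/9 = 2/9 - (y² + y)/9 = 2/9 - (y + y²)/9 = 2/9 + (-y/9 - y²/9) = 2/9 - y/9 - y²/9)
w + B(-180, -4 + 33) = 24104 + (2/9 - ⅑*(-180) - ⅑*(-180)²) = 24104 + (2/9 + 20 - ⅑*32400) = 24104 + (2/9 + 20 - 3600) = 24104 - 32218/9 = 184718/9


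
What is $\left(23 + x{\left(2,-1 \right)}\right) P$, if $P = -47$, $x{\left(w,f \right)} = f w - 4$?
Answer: $-799$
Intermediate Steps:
$x{\left(w,f \right)} = -4 + f w$
$\left(23 + x{\left(2,-1 \right)}\right) P = \left(23 - 6\right) \left(-47\right) = 17 \left(-47\right) = -799$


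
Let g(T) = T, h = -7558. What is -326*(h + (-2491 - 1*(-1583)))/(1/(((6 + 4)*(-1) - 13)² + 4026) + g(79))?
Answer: 6285708690/179923 ≈ 34936.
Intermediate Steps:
-326*(h + (-2491 - 1*(-1583)))/(1/(((6 + 4)*(-1) - 13)² + 4026) + g(79)) = -326*(-7558 + (-2491 - 1*(-1583)))/(1/(((6 + 4)*(-1) - 13)² + 4026) + 79) = -326*(-7558 + (-2491 + 1583))/(1/((10*(-1) - 13)² + 4026) + 79) = -326*(-7558 - 908)/(1/((-10 - 13)² + 4026) + 79) = -(-2759916)/(1/((-23)² + 4026) + 79) = -(-2759916)/(1/(529 + 4026) + 79) = -(-2759916)/(1/4555 + 79) = -(-2759916)/359846/4555 = -(-2759916)*4555/359846 = -326*(-19281315/179923) = 6285708690/179923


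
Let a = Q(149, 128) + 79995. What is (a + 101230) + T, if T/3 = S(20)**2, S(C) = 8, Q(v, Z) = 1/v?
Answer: 27031134/149 ≈ 1.8142e+5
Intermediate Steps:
T = 192 (T = 3*8**2 = 3*64 = 192)
a = 11919256/149 (a = 1/149 + 79995 = 11919256/149 ≈ 79995.)
(a + 101230) + T = (11919256/149 + 101230) + 192 = 27002526/149 + 192 = 27031134/149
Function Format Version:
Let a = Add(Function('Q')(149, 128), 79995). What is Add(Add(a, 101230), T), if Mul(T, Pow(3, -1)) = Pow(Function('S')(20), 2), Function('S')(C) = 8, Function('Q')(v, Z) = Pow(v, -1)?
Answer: Rational(27031134, 149) ≈ 1.8142e+5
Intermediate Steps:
T = 192 (T = Mul(3, Pow(8, 2)) = Mul(3, 64) = 192)
a = Rational(11919256, 149) (a = Add(Pow(149, -1), 79995) = Add(Rational(1, 149), 79995) = Rational(11919256, 149) ≈ 79995.)
Add(Add(a, 101230), T) = Add(Add(Rational(11919256, 149), 101230), 192) = Add(Rational(27002526, 149), 192) = Rational(27031134, 149)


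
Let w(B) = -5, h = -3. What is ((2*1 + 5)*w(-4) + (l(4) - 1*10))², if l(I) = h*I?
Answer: 3249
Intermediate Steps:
l(I) = -3*I
((2*1 + 5)*w(-4) + (l(4) - 1*10))² = ((2*1 + 5)*(-5) + (-3*4 - 1*10))² = ((2 + 5)*(-5) + (-12 - 10))² = (7*(-5) - 22)² = (-35 - 22)² = (-57)² = 3249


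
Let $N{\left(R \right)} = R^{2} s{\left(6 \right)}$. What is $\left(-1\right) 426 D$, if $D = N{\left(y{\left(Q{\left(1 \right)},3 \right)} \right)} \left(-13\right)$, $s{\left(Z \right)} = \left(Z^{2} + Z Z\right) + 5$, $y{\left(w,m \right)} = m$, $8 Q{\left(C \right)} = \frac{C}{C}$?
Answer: $3837834$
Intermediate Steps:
$Q{\left(C \right)} = \frac{1}{8}$ ($Q{\left(C \right)} = \frac{C \frac{1}{C}}{8} = \frac{1}{8} \cdot 1 = \frac{1}{8}$)
$s{\left(Z \right)} = 5 + 2 Z^{2}$ ($s{\left(Z \right)} = \left(Z^{2} + Z^{2}\right) + 5 = 2 Z^{2} + 5 = 5 + 2 Z^{2}$)
$N{\left(R \right)} = 77 R^{2}$ ($N{\left(R \right)} = R^{2} \left(5 + 2 \cdot 6^{2}\right) = R^{2} \left(5 + 2 \cdot 36\right) = R^{2} \left(5 + 72\right) = R^{2} \cdot 77 = 77 R^{2}$)
$D = -9009$ ($D = 77 \cdot 3^{2} \left(-13\right) = 77 \cdot 9 \left(-13\right) = 693 \left(-13\right) = -9009$)
$\left(-1\right) 426 D = \left(-1\right) 426 \left(-9009\right) = \left(-426\right) \left(-9009\right) = 3837834$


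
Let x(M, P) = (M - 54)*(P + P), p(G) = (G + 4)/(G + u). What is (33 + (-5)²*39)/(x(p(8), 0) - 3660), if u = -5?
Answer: -84/305 ≈ -0.27541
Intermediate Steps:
p(G) = (4 + G)/(-5 + G) (p(G) = (G + 4)/(G - 5) = (4 + G)/(-5 + G))
x(M, P) = 2*P*(-54 + M) (x(M, P) = (-54 + M)*(2*P) = 2*P*(-54 + M))
(33 + (-5)²*39)/(x(p(8), 0) - 3660) = (33 + (-5)²*39)/(2*0*(-54 + (4 + 8)/(-5 + 8)) - 3660) = (33 + 25*39)/(2*0*(-54 + 12/3) - 3660) = (33 + 975)/(2*0*(-54 + (⅓)*12) - 3660) = 1008/(2*0*(-54 + 4) - 3660) = 1008/(2*0*(-50) - 3660) = 1008/(0 - 3660) = 1008/(-3660) = 1008*(-1/3660) = -84/305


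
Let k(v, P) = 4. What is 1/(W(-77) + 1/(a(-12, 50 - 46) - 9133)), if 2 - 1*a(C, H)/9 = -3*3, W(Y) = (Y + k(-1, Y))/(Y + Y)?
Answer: 347809/164832 ≈ 2.1101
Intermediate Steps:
W(Y) = (4 + Y)/(2*Y) (W(Y) = (Y + 4)/(Y + Y) = (4 + Y)/((2*Y)) = (4 + Y)*(1/(2*Y)) = (4 + Y)/(2*Y))
a(C, H) = 99 (a(C, H) = 18 - (-27)*3 = 18 - 9*(-9) = 18 + 81 = 99)
1/(W(-77) + 1/(a(-12, 50 - 46) - 9133)) = 1/((½)*(4 - 77)/(-77) + 1/(99 - 9133)) = 1/((½)*(-1/77)*(-73) + 1/(-9034)) = 1/(73/154 - 1/9034) = 1/(164832/347809) = 347809/164832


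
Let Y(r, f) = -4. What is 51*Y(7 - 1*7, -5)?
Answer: -204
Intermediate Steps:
51*Y(7 - 1*7, -5) = 51*(-4) = -204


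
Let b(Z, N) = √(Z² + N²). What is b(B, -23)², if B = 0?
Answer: 529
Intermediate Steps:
b(Z, N) = √(N² + Z²)
b(B, -23)² = (√((-23)² + 0²))² = (√(529 + 0))² = (√529)² = 23² = 529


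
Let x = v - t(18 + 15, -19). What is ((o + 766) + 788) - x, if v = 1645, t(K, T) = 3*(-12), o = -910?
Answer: -1037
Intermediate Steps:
t(K, T) = -36
x = 1681 (x = 1645 - 1*(-36) = 1645 + 36 = 1681)
((o + 766) + 788) - x = ((-910 + 766) + 788) - 1*1681 = (-144 + 788) - 1681 = 644 - 1681 = -1037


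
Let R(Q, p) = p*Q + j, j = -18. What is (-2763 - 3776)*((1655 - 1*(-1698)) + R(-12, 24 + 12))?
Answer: -18982717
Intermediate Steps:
R(Q, p) = -18 + Q*p (R(Q, p) = p*Q - 18 = Q*p - 18 = -18 + Q*p)
(-2763 - 3776)*((1655 - 1*(-1698)) + R(-12, 24 + 12)) = (-2763 - 3776)*((1655 - 1*(-1698)) + (-18 - 12*(24 + 12))) = -6539*((1655 + 1698) + (-18 - 12*36)) = -6539*(3353 + (-18 - 432)) = -6539*(3353 - 450) = -6539*2903 = -18982717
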